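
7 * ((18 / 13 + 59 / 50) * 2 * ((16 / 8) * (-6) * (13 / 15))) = -373.41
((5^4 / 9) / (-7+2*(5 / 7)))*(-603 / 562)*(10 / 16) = 1465625 / 175344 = 8.36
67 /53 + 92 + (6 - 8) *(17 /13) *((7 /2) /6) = 379247 /4134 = 91.74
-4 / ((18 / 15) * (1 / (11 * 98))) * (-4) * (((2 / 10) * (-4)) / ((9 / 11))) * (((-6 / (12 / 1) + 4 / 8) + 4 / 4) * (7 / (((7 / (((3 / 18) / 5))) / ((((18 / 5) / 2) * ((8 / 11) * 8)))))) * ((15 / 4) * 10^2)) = -5519360 / 3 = -1839786.67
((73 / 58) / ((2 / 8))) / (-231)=-0.02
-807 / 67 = -12.04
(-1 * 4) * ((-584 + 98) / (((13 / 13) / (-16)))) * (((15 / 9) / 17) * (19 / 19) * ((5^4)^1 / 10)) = -3240000 / 17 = -190588.24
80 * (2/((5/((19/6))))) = 304/3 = 101.33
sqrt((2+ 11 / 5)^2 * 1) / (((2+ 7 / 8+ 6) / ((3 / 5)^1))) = 504 / 1775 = 0.28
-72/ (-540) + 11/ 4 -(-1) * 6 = 533/ 60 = 8.88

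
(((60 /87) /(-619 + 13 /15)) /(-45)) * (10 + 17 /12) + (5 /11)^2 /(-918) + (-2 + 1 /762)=-3790578792311 /1896588870264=-2.00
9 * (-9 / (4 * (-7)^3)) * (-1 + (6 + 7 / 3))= 297 / 686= 0.43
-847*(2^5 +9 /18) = -55055 /2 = -27527.50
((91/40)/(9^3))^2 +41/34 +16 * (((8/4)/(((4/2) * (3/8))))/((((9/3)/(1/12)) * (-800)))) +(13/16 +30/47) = 1803933174931/679394174400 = 2.66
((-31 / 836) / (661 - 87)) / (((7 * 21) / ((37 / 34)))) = -1147 / 2398360272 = -0.00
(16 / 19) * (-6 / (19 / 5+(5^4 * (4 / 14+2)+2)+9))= -1680 / 479921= -0.00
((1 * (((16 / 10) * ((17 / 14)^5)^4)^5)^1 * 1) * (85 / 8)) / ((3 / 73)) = 1376144121620952498860884639400992853347097305053500489783837373027099487402196071861119045571702321144257328315307881431529241 / 1876916239402740271238544457611281091879321328298585235085928025363872962033202284522151331568994101859167764480000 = 733194211191.26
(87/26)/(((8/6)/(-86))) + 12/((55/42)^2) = -32848839/157300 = -208.83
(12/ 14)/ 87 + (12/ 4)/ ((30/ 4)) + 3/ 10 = 1441/ 2030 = 0.71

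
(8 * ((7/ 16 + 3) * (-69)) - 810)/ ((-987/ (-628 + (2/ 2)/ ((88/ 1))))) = -99749715/ 57904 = -1722.67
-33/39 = -11/13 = -0.85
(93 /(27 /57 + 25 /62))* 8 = 876432 /1033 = 848.43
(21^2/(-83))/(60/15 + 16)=-441/1660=-0.27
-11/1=-11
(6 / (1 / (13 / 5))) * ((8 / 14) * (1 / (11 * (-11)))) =-312 / 4235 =-0.07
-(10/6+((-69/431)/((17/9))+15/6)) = -179449/43962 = -4.08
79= 79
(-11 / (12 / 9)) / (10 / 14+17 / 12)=-3.87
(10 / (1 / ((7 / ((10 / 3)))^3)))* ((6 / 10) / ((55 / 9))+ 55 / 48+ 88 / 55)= 263.38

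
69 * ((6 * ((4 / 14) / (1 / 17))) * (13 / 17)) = 1537.71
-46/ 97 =-0.47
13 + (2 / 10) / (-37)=2404 / 185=12.99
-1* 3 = -3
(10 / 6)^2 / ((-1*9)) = -25 / 81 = -0.31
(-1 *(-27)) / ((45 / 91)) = 273 / 5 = 54.60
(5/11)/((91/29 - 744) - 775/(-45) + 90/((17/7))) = -0.00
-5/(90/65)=-65/18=-3.61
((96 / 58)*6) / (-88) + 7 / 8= 1945 / 2552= 0.76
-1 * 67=-67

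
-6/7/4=-3/14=-0.21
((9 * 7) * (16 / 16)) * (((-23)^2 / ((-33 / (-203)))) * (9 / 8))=20296143 / 88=230637.99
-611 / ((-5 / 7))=4277 / 5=855.40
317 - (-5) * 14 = 387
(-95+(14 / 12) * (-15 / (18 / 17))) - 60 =-171.53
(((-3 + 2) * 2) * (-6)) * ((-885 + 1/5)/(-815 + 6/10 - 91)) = 17696/1509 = 11.73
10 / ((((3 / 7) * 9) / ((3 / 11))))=70 / 99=0.71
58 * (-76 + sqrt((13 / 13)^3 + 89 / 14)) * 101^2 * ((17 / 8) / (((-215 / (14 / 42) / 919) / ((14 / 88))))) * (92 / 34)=831640697209 / 14190 - 6252937573 * sqrt(1442) / 113520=56515843.53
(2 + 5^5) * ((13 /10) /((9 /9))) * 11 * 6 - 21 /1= 1341378 /5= 268275.60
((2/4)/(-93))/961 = -1/178746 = -0.00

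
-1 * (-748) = 748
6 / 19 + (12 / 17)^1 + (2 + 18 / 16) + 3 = 18467 / 2584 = 7.15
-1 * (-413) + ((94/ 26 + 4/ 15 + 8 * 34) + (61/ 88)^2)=1040992603/ 1510080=689.36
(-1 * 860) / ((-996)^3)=0.00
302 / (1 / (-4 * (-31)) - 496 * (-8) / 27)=1011096 / 492059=2.05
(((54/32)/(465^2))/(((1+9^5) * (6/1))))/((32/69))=69/1452724480000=0.00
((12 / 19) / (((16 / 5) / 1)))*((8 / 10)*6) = 18 / 19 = 0.95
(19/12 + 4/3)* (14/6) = 245/36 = 6.81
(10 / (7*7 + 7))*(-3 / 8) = -15 / 224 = -0.07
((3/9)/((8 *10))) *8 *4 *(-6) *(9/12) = -0.60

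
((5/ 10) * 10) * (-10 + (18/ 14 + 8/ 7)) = -265/ 7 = -37.86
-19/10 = -1.90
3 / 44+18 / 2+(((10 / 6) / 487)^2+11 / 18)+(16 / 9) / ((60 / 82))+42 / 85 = 60366918839 / 4789865124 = 12.60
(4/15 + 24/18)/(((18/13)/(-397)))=-20644/45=-458.76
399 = 399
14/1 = 14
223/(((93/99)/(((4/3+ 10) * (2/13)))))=166804/403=413.91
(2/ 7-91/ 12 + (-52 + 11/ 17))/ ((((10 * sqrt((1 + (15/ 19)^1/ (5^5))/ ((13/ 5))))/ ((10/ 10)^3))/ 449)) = -37605097 * sqrt(14669330)/ 33923568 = -4245.71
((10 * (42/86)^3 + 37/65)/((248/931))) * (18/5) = 75087646011/3204132100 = 23.43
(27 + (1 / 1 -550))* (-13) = 6786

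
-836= -836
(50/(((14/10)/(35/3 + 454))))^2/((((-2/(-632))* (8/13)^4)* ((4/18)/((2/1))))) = 68803944801109375/12544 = 5485008354680.28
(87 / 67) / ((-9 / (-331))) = 9599 / 201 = 47.76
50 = 50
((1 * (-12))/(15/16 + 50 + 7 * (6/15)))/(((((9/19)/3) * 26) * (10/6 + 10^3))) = -608/11196029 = -0.00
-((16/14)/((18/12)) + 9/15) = -143/105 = -1.36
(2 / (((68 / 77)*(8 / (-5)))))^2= 148225 / 73984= 2.00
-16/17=-0.94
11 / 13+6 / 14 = 116 / 91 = 1.27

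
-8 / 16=-0.50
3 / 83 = 0.04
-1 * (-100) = 100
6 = 6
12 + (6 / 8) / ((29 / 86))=14.22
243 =243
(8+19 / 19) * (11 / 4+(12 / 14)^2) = 6147 / 196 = 31.36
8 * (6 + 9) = 120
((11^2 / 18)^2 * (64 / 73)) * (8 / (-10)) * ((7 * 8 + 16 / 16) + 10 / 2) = -58095488 / 29565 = -1965.01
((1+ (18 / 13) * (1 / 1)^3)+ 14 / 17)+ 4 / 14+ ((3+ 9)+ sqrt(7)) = sqrt(7)+ 23969 / 1547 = 18.14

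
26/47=0.55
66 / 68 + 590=20093 / 34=590.97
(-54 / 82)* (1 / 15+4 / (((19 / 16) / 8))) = -69291 / 3895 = -17.79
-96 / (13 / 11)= -1056 / 13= -81.23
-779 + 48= -731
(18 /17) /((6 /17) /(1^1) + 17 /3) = 54 /307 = 0.18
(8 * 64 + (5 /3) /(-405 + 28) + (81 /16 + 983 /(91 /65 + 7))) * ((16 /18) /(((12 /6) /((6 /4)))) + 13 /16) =5702749891 /6080256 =937.91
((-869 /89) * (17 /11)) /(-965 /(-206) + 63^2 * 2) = -276658 /145621177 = -0.00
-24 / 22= -12 / 11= -1.09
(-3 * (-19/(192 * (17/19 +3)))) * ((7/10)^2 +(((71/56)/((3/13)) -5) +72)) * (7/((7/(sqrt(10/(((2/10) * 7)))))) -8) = -110658413/2486400 +110658413 * sqrt(14)/27847680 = -29.64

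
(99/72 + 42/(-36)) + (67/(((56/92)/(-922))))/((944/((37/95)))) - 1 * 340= -718777361/1883280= -381.66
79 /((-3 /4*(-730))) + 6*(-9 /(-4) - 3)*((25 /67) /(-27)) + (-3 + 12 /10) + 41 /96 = -2738417 /2347680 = -1.17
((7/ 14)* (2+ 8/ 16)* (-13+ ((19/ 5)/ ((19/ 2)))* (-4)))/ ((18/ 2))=-73/ 36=-2.03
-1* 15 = -15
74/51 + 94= 4868/51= 95.45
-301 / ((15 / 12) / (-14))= 16856 / 5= 3371.20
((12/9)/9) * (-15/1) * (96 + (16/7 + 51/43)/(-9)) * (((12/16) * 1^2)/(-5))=259019/8127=31.87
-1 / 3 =-0.33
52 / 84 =13 / 21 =0.62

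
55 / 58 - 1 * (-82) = 4811 / 58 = 82.95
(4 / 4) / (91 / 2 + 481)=2 / 1053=0.00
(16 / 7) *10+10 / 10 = 167 / 7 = 23.86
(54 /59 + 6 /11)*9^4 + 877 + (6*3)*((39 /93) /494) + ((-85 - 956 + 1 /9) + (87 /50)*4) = 810786766276 /86008725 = 9426.80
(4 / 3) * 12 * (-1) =-16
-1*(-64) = 64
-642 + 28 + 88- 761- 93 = -1380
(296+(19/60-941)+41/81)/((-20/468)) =13566371/900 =15073.75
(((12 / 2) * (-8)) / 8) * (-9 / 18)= 3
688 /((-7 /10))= -6880 /7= -982.86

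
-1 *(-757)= 757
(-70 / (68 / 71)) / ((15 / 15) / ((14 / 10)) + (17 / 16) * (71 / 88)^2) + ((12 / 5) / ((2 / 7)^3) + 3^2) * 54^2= 33815294148866 / 103648915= 326248.41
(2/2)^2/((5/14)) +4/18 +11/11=181/45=4.02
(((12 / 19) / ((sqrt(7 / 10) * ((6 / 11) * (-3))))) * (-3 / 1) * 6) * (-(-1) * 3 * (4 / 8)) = 198 * sqrt(70) / 133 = 12.46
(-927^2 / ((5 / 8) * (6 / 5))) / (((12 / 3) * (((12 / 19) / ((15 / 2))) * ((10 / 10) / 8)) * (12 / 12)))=-27212085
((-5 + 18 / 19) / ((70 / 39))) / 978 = -143 / 61940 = -0.00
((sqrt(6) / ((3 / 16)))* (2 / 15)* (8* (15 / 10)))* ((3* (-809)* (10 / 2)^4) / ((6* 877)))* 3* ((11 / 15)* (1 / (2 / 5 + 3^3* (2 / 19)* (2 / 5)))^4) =-72482911187500* sqrt(6) / 74715772071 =-2376.29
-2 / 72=-1 / 36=-0.03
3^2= 9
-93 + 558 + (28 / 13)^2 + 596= 180093 / 169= 1065.64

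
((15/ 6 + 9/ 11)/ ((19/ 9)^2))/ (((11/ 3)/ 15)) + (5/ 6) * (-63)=-2160210/ 43681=-49.45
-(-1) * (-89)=-89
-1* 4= -4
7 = 7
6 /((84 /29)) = 29 /14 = 2.07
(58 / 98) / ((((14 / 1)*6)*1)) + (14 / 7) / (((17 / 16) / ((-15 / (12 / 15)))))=-2469107 / 69972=-35.29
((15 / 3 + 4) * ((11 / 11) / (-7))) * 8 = -72 / 7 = -10.29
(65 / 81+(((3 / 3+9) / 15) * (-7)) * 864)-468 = -364435 / 81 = -4499.20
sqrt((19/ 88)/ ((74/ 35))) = sqrt(270655)/ 1628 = 0.32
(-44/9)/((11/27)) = -12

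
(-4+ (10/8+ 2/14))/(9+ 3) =-73/336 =-0.22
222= 222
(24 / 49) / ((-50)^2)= 6 / 30625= 0.00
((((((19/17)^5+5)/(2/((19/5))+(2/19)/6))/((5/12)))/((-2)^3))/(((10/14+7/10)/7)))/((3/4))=-35658730016/1452513711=-24.55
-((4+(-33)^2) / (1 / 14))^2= -234151204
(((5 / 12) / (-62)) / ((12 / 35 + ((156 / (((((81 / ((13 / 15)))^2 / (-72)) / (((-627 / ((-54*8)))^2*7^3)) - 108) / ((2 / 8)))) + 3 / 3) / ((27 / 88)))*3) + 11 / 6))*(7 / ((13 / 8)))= -167755945351050 / 48841708513210379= -0.00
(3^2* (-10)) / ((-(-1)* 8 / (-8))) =90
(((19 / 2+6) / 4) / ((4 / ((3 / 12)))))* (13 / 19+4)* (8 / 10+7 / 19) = 306249 / 231040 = 1.33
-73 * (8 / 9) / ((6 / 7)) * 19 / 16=-9709 / 108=-89.90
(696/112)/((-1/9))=-783/14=-55.93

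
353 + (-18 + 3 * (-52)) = 179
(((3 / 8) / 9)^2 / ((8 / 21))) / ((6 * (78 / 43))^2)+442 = 148698034831 / 336420864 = 442.00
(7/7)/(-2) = -1/2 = -0.50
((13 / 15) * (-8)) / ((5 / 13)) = -1352 / 75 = -18.03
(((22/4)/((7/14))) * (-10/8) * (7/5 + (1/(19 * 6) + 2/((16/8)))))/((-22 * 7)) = 1373/6384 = 0.22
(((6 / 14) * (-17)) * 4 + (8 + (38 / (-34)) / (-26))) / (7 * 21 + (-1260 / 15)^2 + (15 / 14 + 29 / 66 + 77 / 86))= -92636577 / 31634514379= -0.00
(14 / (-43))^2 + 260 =480936 / 1849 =260.11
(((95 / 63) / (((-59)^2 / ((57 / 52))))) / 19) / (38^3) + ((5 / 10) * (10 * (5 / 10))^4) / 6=52.08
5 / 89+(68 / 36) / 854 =0.06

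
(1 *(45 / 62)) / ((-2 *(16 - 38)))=45 / 2728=0.02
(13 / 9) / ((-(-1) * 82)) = 13 / 738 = 0.02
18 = 18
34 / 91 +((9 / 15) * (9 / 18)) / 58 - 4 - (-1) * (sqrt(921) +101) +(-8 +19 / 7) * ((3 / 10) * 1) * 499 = -36623653 / 52780 +sqrt(921) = -663.54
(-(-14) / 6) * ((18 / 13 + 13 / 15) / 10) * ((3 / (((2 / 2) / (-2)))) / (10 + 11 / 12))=-12292 / 42575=-0.29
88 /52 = 22 /13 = 1.69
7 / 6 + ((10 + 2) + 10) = 23.17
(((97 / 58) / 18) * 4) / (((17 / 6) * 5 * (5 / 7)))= 1358 / 36975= 0.04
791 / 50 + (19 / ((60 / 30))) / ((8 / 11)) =11553 / 400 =28.88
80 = 80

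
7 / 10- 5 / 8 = 3 / 40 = 0.08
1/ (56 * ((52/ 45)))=45/ 2912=0.02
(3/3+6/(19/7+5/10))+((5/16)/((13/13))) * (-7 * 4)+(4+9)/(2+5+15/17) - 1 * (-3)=-1.23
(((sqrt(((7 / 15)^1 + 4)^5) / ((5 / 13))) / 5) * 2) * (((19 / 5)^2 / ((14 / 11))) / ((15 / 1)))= 231735647 * sqrt(1005) / 221484375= 33.17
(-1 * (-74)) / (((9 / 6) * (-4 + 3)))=-148 / 3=-49.33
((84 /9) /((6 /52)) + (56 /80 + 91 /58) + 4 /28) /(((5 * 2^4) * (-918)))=-95119 /83859300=-0.00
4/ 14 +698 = 4888/ 7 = 698.29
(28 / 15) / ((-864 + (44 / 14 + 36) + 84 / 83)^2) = 2362927 / 859161193935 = 0.00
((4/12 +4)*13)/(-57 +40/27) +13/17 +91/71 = 1866683/1809293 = 1.03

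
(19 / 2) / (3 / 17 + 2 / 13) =4199 / 146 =28.76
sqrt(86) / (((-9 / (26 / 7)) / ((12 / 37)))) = -104 *sqrt(86) / 777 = -1.24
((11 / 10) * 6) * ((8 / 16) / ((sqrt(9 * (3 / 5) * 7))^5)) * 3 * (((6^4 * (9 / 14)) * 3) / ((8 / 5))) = 825 * sqrt(105) / 4802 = 1.76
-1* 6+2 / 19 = -112 / 19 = -5.89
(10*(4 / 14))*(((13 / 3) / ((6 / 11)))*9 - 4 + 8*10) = 2950 / 7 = 421.43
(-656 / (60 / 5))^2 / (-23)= -26896 / 207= -129.93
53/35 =1.51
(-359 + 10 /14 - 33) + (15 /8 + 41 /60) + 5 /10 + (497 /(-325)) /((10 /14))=-106570547 /273000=-390.37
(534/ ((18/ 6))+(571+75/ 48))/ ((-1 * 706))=-12009/ 11296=-1.06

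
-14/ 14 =-1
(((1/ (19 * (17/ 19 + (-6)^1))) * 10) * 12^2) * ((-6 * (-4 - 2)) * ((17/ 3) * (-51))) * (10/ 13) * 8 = 950468.52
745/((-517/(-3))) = 2235/517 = 4.32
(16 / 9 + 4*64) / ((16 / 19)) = 306.11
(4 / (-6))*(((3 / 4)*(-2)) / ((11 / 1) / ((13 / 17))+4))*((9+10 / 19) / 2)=2353 / 9082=0.26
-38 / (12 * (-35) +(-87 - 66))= 38 / 573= 0.07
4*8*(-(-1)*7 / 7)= 32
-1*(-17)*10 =170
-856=-856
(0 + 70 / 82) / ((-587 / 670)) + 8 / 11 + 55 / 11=1258271 / 264737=4.75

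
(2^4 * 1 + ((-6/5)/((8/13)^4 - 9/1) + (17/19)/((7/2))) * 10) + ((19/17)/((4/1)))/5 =228395474631/11438534660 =19.97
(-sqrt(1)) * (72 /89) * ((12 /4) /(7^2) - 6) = 20952 /4361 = 4.80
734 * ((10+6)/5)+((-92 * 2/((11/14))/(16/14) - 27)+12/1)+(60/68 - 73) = 1923083/935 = 2056.77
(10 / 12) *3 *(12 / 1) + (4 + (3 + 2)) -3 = 36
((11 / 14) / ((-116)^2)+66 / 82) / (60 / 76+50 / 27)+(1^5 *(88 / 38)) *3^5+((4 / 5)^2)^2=14005127918926261 / 24855973660000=563.45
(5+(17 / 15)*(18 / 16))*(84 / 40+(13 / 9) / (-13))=44929 / 3600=12.48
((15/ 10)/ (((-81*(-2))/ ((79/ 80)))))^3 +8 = 5159780845039/ 644972544000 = 8.00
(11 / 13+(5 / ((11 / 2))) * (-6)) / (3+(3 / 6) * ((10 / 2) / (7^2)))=-64582 / 42757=-1.51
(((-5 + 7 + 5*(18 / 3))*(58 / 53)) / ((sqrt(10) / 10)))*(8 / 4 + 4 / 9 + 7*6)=742400*sqrt(10) / 477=4921.75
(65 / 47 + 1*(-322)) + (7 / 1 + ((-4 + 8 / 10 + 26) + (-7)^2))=-241.82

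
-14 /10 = -7 /5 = -1.40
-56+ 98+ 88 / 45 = 1978 / 45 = 43.96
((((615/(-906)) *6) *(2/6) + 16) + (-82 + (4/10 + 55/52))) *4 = -2587231/9815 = -263.60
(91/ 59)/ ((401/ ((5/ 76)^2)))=2275/ 136654384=0.00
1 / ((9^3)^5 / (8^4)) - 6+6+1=205891132098745 / 205891132094649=1.00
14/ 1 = 14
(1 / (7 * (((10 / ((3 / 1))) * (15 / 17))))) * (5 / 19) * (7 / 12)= 17 / 2280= 0.01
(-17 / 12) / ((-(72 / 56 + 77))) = 119 / 6576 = 0.02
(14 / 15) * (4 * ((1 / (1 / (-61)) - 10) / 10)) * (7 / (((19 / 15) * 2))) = -6958 / 95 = -73.24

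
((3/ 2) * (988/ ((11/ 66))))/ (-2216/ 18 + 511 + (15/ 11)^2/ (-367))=888450849/ 38755703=22.92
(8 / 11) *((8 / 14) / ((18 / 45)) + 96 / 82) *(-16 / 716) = -23872 / 565103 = -0.04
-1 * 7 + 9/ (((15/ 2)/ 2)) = -23/ 5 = -4.60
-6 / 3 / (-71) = 0.03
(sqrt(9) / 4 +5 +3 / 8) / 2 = 49 / 16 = 3.06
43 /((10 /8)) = 172 /5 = 34.40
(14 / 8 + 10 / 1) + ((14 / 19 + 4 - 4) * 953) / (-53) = -6039 / 4028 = -1.50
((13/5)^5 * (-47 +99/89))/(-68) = 379090153/4728125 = 80.18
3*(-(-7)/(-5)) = -21/5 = -4.20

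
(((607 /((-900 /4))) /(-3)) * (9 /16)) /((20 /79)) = 47953 /24000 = 2.00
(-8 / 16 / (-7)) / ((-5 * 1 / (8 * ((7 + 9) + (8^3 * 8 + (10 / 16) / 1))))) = -32901 / 70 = -470.01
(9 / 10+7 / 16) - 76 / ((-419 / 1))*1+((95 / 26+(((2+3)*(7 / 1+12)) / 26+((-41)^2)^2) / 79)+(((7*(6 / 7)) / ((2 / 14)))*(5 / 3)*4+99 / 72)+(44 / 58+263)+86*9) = 37093.48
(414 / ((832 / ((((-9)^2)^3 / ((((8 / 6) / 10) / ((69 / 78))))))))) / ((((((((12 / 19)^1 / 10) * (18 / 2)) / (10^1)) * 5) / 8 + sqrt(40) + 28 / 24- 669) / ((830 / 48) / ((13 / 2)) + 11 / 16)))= -11467965505874958486675 / 1303739240679546112- 2146601371209220125 * sqrt(10) / 81483702542471632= -8879.52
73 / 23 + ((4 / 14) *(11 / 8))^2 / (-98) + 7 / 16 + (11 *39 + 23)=805124547 / 1767136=455.61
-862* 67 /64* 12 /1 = -86631 /8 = -10828.88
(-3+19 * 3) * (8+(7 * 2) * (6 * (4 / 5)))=20304 / 5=4060.80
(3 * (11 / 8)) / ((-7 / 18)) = -10.61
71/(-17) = -71/17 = -4.18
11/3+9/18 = 25/6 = 4.17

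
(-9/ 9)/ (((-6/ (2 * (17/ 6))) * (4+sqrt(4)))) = 17/ 108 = 0.16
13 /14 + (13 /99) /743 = 956423 /1029798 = 0.93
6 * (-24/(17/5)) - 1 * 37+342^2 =1987039/17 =116884.65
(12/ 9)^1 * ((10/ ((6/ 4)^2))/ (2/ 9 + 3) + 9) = 1204/ 87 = 13.84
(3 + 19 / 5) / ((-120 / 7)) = -119 / 300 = -0.40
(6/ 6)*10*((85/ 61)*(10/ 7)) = 19.91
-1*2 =-2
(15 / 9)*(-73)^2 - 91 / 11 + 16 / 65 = 19033958 / 2145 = 8873.64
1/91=0.01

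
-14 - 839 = -853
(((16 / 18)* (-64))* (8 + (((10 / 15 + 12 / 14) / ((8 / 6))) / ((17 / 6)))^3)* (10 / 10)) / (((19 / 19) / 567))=-62631309312 / 240737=-260164.87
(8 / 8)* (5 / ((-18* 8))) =-5 / 144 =-0.03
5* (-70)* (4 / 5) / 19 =-280 / 19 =-14.74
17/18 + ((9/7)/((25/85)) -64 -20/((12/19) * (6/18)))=-96821/630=-153.68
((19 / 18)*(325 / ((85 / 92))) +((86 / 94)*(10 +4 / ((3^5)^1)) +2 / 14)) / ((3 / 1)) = 517292165 / 4077297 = 126.87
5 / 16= 0.31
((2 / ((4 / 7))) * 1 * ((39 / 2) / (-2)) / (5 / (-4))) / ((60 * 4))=91 / 800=0.11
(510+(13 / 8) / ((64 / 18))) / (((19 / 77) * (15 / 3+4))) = 3354043 / 14592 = 229.85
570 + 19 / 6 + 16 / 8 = 3451 / 6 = 575.17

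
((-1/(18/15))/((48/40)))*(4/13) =-25/117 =-0.21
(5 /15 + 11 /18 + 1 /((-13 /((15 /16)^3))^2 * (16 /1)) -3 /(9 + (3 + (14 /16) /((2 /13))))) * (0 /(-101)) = 0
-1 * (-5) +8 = 13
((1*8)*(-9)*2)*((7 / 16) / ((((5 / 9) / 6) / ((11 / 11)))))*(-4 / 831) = 4536 / 1385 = 3.28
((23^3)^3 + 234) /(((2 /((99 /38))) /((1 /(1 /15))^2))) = 40120675539300675 /76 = 527903625517114.14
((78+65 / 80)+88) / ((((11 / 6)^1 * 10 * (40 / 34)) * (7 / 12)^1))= 408357 / 30800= 13.26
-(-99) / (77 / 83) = 747 / 7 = 106.71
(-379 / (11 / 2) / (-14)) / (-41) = -379 / 3157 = -0.12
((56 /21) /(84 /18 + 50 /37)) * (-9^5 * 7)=-30587382 /167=-183157.98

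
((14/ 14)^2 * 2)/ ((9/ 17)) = 34/ 9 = 3.78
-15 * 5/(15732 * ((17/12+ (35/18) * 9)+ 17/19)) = -25/103891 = -0.00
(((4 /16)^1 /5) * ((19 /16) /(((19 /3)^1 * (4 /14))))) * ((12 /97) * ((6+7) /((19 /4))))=819 /73720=0.01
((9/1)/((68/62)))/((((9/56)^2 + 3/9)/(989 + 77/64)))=83842479/3706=22623.44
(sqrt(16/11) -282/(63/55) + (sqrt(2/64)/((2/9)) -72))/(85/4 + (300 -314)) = -26728/609 + 9 * sqrt(2)/116 + 16 * sqrt(11)/319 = -43.61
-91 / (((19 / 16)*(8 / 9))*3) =-546 / 19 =-28.74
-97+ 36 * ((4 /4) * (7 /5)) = -233 /5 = -46.60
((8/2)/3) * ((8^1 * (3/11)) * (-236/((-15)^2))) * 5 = -15.26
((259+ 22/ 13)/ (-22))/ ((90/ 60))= -3389/ 429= -7.90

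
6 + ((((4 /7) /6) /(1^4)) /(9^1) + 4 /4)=1325 /189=7.01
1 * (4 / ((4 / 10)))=10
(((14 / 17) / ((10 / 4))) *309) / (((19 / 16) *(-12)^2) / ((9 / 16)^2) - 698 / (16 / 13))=-622944 / 163285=-3.82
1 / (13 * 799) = 0.00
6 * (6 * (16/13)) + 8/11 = 6440/143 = 45.03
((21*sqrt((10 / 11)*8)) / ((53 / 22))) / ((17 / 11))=1848*sqrt(55) / 901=15.21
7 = 7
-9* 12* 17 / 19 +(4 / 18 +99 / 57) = -16189 / 171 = -94.67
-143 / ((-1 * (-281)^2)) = 143 / 78961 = 0.00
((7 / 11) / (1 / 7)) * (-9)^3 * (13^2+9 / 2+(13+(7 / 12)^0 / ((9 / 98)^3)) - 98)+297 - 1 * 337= -98560313 / 22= -4480014.23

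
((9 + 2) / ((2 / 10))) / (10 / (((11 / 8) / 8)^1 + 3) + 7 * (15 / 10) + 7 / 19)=424270 / 108159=3.92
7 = 7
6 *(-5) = -30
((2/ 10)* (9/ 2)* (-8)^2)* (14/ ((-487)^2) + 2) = 136613376/ 1185845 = 115.20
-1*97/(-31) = 97/31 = 3.13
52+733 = 785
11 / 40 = 0.28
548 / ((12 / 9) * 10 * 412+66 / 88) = 6576 / 65929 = 0.10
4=4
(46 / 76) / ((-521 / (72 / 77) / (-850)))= 703800 / 762223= 0.92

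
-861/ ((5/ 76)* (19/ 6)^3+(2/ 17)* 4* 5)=-193.83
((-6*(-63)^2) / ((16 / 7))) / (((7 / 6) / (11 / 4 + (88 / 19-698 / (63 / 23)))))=671759487 / 304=2209735.15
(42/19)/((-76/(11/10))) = -231/7220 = -0.03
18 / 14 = 9 / 7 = 1.29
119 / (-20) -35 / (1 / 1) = -819 / 20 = -40.95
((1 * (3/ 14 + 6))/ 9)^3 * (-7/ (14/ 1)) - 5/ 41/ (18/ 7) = -1288069/ 6075216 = -0.21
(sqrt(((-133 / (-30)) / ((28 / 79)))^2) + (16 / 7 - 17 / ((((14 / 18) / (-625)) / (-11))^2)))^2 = 60998783358242940723336121 / 34574400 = 1764275977551105463.10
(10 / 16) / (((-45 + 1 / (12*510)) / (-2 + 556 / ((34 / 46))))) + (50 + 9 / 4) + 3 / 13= 42.06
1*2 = 2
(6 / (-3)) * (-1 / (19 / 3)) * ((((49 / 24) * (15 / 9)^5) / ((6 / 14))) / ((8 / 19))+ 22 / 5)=104907421 / 2216160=47.34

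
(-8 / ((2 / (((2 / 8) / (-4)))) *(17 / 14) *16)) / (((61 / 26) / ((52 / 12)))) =1183 / 49776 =0.02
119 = 119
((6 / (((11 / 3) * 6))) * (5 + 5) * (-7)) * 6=-1260 / 11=-114.55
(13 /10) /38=13 /380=0.03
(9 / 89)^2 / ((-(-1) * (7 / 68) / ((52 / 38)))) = 143208 / 1053493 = 0.14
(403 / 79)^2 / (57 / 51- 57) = -2760953 / 5928950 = -0.47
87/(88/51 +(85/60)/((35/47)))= 621180/25903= 23.98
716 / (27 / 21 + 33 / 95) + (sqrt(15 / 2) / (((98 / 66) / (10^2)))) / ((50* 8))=33* sqrt(30) / 392 + 238070 / 543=438.90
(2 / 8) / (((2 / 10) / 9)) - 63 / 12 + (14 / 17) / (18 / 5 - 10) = 1597 / 272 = 5.87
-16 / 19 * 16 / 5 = -256 / 95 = -2.69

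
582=582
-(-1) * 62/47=62/47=1.32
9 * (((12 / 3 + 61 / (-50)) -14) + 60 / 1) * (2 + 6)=3512.16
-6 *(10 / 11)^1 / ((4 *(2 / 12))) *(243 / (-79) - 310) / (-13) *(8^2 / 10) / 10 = -7123104 / 56485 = -126.11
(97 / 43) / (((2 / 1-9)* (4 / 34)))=-1649 / 602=-2.74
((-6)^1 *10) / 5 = -12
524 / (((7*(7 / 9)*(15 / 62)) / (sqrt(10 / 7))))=97464*sqrt(70) / 1715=475.48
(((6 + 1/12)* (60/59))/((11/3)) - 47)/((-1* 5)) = 29408/3245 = 9.06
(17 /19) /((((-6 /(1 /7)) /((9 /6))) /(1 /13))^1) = -17 /6916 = -0.00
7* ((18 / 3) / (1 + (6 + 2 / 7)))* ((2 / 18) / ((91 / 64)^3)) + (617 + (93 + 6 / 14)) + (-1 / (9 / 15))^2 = 1678689556 / 2352987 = 713.43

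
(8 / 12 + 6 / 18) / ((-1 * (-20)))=1 / 20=0.05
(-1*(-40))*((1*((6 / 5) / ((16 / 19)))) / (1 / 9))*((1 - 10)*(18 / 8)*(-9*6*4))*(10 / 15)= 1495908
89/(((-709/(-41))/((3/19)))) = 10947/13471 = 0.81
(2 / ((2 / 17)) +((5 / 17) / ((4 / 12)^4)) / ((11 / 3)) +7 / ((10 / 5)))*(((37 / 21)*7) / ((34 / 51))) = 373589 / 748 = 499.45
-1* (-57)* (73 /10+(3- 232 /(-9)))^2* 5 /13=200317171 /7020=28535.21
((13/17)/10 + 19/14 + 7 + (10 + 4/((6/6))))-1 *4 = 10968/595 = 18.43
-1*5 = -5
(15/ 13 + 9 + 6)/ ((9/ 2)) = 140/ 39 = 3.59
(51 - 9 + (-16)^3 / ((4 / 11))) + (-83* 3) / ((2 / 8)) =-12218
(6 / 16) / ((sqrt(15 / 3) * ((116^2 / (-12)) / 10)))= -9 * sqrt(5) / 13456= -0.00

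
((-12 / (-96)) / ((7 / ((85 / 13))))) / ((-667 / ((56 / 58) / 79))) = -85 / 39730522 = -0.00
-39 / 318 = -13 / 106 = -0.12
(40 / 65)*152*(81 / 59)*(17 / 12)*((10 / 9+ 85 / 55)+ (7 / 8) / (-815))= 3321861846 / 6876155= 483.10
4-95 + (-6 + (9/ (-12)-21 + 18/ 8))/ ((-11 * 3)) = -1985/ 22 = -90.23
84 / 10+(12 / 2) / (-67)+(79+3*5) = 34274 / 335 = 102.31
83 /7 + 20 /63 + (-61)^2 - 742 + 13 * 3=190901 /63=3030.17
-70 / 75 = -14 / 15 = -0.93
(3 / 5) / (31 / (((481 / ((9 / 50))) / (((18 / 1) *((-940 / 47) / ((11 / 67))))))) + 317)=0.00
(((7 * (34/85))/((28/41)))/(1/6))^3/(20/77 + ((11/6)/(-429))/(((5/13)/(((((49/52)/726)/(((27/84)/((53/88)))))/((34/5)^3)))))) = 68885495259345692928/1201881334814375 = 57314.72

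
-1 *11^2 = -121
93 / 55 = 1.69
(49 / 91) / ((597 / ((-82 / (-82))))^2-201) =7 / 4630704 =0.00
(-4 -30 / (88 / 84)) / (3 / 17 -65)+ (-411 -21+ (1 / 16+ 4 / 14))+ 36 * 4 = -194925469 / 678832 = -287.15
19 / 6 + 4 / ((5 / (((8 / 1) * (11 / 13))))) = 8.58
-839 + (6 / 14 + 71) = -5373 / 7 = -767.57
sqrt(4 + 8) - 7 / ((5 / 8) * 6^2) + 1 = 31 / 45 + 2 * sqrt(3) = 4.15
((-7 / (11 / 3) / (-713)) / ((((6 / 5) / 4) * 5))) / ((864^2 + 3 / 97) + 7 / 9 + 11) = 12222 / 5111293429231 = 0.00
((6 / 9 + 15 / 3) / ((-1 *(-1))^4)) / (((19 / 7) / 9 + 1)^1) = 357 / 82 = 4.35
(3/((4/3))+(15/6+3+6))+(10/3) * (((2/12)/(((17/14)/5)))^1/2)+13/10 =49553/3060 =16.19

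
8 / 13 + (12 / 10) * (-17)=-1286 / 65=-19.78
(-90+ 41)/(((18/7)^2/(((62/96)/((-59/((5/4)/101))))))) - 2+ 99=35958026939/370697472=97.00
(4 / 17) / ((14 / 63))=18 / 17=1.06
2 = 2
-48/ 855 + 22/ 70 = 103/ 399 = 0.26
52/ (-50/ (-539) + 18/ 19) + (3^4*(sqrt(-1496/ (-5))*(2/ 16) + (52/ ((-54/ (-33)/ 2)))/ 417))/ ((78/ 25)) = 19970137/ 370157 + 135*sqrt(1870)/ 104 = 110.08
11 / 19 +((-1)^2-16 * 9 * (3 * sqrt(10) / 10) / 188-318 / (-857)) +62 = 1041298 / 16283-54 * sqrt(10) / 235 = 63.22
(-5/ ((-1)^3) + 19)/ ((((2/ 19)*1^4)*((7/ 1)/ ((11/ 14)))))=1254/ 49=25.59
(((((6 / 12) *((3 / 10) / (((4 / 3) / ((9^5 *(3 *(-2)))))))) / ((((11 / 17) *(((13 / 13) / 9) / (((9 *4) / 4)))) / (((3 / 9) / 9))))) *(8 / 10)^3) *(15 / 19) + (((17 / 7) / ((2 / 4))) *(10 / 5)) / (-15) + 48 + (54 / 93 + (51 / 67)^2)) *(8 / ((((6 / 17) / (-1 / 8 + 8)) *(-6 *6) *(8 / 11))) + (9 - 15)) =14025481793546590783 / 14658452424000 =956818.73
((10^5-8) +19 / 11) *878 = 965739418 / 11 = 87794492.55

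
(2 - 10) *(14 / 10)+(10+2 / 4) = -0.70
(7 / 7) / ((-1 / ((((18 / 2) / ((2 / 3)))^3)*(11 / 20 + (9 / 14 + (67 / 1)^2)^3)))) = -24438851305538973543 / 109760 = -222657172973204.93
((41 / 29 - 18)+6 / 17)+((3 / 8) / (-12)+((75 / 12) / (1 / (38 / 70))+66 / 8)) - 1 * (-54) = 5452949 / 110432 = 49.38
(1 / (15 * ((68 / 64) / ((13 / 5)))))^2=43264 / 1625625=0.03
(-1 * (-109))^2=11881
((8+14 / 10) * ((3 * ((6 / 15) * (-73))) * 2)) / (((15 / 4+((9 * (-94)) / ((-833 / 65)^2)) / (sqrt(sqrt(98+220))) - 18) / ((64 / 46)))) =-6731509193393500820451224569856 * 318^(3 / 4) / 36826021314919466021914425462259 - 879623577258094462879088640000 * 318^(1 / 4) / 36826021314919466021914425462259+2433350405724284750996989132800 * sqrt(318) / 36826021314919466021914425462259+148042824624621844738691121865531904 / 920650532872986650547860636556475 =148.11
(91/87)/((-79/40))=-3640/6873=-0.53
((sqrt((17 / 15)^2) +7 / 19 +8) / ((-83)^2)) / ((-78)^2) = 677 / 2986278165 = 0.00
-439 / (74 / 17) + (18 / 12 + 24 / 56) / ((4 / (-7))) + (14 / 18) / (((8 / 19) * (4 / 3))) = -365291 / 3552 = -102.84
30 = 30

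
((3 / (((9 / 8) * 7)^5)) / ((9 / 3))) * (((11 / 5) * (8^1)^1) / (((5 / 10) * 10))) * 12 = 11534336 / 8270304525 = 0.00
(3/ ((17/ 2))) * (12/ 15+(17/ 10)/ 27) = 233/ 765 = 0.30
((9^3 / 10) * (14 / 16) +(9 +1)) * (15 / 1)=1106.81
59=59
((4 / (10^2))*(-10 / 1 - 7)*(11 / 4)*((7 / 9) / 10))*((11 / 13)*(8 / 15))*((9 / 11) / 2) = -1309 / 48750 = -0.03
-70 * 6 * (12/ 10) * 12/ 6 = -1008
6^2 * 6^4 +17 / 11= 513233 / 11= 46657.55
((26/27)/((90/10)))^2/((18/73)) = 24674/531441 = 0.05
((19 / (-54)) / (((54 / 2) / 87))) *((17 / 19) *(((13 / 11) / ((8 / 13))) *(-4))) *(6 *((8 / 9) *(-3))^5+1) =-5453514235 / 866052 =-6296.98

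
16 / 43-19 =-801 / 43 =-18.63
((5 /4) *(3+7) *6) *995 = 74625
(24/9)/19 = 8/57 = 0.14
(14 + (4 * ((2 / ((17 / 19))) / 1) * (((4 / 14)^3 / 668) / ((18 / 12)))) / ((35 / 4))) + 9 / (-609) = 41468364073 / 2965150965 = 13.99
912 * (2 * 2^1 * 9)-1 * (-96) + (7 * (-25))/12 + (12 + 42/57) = 7507163/228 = 32926.15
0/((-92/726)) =0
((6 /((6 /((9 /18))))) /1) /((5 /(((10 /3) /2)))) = 1 /6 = 0.17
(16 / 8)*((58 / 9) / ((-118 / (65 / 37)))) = -3770 / 19647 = -0.19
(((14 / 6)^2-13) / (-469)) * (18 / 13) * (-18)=-2448 / 6097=-0.40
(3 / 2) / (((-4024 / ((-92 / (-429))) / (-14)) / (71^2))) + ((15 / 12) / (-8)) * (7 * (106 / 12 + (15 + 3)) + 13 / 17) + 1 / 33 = -5586843601 / 234776256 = -23.80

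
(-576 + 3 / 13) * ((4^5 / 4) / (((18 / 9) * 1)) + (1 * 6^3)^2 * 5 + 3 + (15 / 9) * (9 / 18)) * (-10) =17470875725 / 13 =1343913517.31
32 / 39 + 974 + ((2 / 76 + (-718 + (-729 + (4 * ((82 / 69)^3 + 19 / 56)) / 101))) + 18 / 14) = -27007762611812 / 57367198161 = -470.79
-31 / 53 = -0.58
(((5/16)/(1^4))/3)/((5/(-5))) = -5/48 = -0.10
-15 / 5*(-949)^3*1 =2564011047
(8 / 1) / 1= 8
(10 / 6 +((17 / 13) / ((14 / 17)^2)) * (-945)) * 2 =-1987945 / 546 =-3640.92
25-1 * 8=17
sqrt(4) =2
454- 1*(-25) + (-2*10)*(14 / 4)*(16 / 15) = 1213 / 3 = 404.33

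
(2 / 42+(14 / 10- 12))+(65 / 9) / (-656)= -10.56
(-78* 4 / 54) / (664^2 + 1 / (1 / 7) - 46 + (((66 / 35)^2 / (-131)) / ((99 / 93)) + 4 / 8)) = -16689400 / 1273438857969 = -0.00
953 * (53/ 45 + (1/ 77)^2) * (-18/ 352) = -149755373/ 2608760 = -57.40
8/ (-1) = -8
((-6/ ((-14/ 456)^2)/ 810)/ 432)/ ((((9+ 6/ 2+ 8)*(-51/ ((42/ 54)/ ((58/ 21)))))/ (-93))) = -11191/ 23959800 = -0.00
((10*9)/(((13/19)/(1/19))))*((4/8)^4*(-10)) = -4.33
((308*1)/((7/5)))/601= 220/601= 0.37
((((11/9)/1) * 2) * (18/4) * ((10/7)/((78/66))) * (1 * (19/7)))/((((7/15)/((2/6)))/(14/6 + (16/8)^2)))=2184050/13377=163.27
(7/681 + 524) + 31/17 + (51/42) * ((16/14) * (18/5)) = 1505626858/2836365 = 530.83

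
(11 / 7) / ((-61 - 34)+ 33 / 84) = -44 / 2649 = -0.02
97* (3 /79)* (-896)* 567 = -147837312 /79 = -1871358.38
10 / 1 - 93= -83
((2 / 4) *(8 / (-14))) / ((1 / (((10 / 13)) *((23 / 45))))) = -92 / 819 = -0.11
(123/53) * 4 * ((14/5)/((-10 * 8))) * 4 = -1722/1325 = -1.30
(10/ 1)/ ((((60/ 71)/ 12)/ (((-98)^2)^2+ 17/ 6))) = 39292884823/ 3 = 13097628274.33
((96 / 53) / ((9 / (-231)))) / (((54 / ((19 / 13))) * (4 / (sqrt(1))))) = -5852 / 18603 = -0.31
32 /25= 1.28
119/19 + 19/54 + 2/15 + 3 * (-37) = -534811/5130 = -104.25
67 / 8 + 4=99 / 8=12.38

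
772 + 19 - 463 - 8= 320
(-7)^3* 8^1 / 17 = -2744 / 17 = -161.41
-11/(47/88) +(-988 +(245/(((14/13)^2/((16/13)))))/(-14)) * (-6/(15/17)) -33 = 11171343/1645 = 6791.09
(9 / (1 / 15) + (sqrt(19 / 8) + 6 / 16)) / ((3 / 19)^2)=361 * sqrt(38) / 36 + 130321 / 24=5491.86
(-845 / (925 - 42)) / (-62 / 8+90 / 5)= -3380 / 36203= -0.09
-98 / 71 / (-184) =49 / 6532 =0.01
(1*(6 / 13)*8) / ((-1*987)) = -16 / 4277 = -0.00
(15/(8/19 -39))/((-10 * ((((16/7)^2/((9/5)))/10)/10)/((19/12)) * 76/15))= 628425/1501184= 0.42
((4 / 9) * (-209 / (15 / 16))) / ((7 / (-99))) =147136 / 105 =1401.30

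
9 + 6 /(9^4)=19685 /2187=9.00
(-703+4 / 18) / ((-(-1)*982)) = -6325 / 8838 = -0.72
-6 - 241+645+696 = 1094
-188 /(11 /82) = -15416 /11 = -1401.45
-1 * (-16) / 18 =8 / 9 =0.89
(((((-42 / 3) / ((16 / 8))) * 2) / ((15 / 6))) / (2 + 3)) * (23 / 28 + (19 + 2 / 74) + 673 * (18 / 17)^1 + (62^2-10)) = -80424083 / 15725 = -5114.41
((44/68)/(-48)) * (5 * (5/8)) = -275/6528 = -0.04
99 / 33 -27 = -24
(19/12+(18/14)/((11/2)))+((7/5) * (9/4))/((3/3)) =5737/1155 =4.97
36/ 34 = 18/ 17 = 1.06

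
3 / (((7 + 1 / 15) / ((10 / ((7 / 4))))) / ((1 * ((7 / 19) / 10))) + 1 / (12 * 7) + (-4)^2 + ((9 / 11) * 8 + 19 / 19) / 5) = 308 / 5245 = 0.06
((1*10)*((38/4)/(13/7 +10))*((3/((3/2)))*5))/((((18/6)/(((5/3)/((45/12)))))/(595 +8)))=1782200/249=7157.43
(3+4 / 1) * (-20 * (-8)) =1120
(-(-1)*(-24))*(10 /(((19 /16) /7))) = -26880 /19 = -1414.74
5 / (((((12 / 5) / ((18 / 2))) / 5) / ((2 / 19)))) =375 / 38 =9.87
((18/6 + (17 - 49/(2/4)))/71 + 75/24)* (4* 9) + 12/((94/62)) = 539697/6674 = 80.87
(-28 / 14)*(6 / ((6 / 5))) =-10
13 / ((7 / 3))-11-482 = -3412 / 7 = -487.43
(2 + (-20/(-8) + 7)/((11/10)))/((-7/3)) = -351/77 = -4.56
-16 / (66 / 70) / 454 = -280 / 7491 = -0.04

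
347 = 347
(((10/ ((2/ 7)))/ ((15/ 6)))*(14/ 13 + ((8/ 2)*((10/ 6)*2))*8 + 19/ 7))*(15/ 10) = 30155/ 13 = 2319.62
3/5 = 0.60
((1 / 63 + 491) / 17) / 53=30934 / 56763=0.54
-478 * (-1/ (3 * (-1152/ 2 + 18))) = -239/ 837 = -0.29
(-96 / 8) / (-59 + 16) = 12 / 43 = 0.28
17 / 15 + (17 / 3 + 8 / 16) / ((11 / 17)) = 10.66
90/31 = 2.90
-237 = -237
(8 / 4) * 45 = 90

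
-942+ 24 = -918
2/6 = 1/3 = 0.33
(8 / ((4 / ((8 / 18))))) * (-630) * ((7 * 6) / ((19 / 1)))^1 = -23520 / 19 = -1237.89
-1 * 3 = -3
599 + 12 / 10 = 3001 / 5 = 600.20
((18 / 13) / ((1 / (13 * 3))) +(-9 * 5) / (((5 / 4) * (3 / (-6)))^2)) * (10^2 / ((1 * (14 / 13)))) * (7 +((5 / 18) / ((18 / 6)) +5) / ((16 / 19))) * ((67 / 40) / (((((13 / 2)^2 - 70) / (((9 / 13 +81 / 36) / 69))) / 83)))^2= -1712742448119529 / 506129594880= -3384.00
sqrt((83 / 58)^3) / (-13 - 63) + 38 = 38 - 83* sqrt(4814) / 255664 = 37.98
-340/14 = -24.29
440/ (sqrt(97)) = 440 * sqrt(97)/ 97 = 44.68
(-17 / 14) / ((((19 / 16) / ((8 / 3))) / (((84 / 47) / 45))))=-0.11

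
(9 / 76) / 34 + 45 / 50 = 11673 / 12920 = 0.90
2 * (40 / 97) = 0.82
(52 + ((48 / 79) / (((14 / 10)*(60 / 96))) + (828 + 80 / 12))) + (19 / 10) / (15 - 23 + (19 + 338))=887.37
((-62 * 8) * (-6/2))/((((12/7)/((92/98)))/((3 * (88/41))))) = 1505856/287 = 5246.89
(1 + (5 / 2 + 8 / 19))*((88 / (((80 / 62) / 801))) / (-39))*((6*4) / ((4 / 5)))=-40698009 / 247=-164769.27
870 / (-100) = -8.70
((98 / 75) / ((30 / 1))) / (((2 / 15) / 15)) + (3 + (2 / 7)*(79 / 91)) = 51903 / 6370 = 8.15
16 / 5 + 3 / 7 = 127 / 35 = 3.63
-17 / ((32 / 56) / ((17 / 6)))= -2023 / 24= -84.29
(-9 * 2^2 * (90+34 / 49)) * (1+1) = -319968 / 49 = -6529.96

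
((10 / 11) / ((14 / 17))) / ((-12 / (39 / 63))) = -1105 / 19404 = -0.06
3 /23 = 0.13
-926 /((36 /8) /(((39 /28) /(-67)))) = 6019 /1407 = 4.28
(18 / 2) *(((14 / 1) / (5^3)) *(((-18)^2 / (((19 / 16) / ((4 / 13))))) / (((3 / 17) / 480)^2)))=773202640896 / 1235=626075012.87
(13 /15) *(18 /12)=13 /10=1.30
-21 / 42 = -0.50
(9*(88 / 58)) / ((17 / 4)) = 1584 / 493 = 3.21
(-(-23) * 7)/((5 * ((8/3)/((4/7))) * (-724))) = -69/7240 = -0.01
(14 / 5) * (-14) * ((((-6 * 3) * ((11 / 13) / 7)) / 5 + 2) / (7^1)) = -2848 / 325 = -8.76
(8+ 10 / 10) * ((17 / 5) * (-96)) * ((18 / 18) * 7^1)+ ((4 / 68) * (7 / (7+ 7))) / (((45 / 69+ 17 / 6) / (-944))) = -841052112 / 40885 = -20571.17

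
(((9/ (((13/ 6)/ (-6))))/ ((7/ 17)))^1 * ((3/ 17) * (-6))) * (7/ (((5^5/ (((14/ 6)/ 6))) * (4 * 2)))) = 567/ 81250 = 0.01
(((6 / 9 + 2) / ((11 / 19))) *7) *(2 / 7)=304 / 33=9.21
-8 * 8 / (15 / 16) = -1024 / 15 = -68.27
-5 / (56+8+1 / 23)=-115 / 1473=-0.08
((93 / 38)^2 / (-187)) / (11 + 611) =-8649 / 167957416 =-0.00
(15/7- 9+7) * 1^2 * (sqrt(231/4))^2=33/4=8.25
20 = 20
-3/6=-1/2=-0.50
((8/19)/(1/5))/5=8/19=0.42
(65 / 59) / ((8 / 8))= 65 / 59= 1.10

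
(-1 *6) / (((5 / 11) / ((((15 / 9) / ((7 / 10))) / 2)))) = -110 / 7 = -15.71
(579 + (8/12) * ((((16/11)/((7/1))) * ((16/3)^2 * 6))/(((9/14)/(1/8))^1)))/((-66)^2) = 519985/3881196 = 0.13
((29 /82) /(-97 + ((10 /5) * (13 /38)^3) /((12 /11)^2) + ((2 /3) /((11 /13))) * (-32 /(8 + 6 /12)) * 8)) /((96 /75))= -8369180325 /3654924704713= -0.00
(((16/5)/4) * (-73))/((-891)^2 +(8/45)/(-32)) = -10512/142898579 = -0.00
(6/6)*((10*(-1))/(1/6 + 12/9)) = -20/3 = -6.67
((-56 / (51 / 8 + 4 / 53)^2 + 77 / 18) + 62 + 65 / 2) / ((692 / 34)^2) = 1895641434169 / 8059523544900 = 0.24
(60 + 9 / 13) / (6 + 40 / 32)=3156 / 377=8.37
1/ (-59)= -0.02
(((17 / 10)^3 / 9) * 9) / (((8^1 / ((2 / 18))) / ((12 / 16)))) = 4913 / 96000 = 0.05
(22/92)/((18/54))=33/46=0.72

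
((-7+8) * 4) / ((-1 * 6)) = -2 / 3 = -0.67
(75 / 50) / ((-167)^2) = 3 / 55778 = 0.00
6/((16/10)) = 3.75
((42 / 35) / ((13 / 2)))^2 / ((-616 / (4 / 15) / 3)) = -72 / 1626625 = -0.00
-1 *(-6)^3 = 216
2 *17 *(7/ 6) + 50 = 269/ 3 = 89.67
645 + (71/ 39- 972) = -12682/ 39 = -325.18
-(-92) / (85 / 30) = 552 / 17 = 32.47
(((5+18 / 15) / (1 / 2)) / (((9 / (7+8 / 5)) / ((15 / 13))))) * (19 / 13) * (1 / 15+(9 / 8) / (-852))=1.31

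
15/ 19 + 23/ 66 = 1427/ 1254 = 1.14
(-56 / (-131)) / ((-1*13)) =-56 / 1703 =-0.03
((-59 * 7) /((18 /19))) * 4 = -15694 /9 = -1743.78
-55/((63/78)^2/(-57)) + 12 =708184/147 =4817.58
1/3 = 0.33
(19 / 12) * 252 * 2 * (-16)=-12768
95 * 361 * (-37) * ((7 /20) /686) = -253783 /392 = -647.41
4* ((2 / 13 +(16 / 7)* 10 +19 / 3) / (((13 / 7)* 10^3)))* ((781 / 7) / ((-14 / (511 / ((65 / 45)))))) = -1370193429 / 7689500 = -178.19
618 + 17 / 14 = 8669 / 14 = 619.21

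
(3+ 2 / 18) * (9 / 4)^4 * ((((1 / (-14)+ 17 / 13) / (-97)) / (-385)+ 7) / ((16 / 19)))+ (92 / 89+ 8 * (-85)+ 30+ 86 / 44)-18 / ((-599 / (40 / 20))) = 167958959585787 / 10601140566016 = 15.84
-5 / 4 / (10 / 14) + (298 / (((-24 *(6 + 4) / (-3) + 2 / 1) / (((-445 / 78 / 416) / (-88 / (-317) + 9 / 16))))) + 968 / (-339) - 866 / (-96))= 697581062461 / 160140719856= 4.36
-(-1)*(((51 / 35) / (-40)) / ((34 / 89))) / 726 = -89 / 677600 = -0.00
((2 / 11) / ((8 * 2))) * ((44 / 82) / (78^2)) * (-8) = -0.00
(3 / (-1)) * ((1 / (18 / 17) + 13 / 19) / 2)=-557 / 228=-2.44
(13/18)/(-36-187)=-13/4014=-0.00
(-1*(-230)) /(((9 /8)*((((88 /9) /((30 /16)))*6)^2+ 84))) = 103500 /538141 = 0.19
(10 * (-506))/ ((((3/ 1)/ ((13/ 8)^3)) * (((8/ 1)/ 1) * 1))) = -2779205/ 3072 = -904.69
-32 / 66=-0.48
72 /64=9 /8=1.12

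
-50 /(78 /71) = -1775 /39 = -45.51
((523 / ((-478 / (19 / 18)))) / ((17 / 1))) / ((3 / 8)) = -19874 / 109701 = -0.18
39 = 39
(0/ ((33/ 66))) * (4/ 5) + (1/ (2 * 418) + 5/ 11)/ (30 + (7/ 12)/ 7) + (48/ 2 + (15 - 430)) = -29499416/ 75449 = -390.98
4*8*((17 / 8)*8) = 544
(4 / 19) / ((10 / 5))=2 / 19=0.11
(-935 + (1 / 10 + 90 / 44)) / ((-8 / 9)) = 461763 / 440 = 1049.46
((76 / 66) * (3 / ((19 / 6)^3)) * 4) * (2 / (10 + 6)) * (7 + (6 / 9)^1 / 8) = 1530 / 3971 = 0.39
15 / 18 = 0.83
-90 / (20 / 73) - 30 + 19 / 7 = -4981 / 14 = -355.79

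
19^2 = 361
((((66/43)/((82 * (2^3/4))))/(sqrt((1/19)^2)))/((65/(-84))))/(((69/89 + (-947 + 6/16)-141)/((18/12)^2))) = 0.00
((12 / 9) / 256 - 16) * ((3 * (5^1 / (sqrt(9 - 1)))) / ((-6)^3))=15355 * sqrt(2) / 55296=0.39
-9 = -9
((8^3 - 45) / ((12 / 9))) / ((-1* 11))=-1401 / 44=-31.84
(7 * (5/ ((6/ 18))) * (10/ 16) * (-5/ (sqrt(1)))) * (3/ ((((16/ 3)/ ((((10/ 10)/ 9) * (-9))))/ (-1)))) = -23625/ 128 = -184.57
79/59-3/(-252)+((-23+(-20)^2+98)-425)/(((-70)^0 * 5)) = 56255/4956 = 11.35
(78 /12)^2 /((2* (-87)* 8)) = -169 /5568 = -0.03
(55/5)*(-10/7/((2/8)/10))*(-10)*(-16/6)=-352000/21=-16761.90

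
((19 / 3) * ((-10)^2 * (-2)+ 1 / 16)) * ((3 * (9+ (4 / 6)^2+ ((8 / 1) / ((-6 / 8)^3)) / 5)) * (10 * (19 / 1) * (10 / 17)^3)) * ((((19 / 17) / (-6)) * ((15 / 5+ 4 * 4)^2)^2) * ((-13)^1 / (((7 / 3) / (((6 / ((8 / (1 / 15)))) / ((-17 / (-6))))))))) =-101297634926685925 / 51114852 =-1981765200.59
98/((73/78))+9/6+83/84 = 657353/6132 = 107.20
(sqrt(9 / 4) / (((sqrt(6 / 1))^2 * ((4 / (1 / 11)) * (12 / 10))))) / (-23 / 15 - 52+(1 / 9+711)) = 0.00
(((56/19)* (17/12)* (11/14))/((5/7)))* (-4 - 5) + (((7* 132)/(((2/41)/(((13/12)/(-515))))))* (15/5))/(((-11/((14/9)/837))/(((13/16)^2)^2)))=-66547583149873/1610228367360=-41.33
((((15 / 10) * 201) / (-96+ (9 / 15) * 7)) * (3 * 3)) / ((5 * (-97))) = 201 / 3298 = 0.06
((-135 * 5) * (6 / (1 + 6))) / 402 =-1.44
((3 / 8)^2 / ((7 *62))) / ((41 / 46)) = 207 / 569408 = 0.00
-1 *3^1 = -3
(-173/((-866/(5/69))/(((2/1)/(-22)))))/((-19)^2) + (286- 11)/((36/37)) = 402392642885/1423698804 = 282.64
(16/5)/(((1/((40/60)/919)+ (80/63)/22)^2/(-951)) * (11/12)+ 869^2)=31887136512/7506722082936955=0.00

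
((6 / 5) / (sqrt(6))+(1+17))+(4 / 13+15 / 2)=sqrt(6) / 5+671 / 26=26.30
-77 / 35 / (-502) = 11 / 2510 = 0.00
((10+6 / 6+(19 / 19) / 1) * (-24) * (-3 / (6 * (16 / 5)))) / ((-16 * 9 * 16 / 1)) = -5 / 256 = -0.02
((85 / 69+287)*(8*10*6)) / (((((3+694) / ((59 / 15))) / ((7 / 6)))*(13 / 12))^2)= 5.11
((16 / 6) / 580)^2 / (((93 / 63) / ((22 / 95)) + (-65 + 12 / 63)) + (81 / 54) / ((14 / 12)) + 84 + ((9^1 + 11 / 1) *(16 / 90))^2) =5544 / 10357566775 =0.00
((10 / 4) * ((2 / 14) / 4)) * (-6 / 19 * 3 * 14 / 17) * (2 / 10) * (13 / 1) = -117 / 646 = -0.18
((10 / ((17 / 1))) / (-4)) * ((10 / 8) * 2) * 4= -1.47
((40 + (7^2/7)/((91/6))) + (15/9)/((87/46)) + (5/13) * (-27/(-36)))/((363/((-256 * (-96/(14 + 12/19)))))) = 845616128/4389759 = 192.63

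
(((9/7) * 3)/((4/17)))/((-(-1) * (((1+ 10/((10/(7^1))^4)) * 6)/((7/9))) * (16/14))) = 14875/27208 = 0.55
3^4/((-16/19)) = -1539/16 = -96.19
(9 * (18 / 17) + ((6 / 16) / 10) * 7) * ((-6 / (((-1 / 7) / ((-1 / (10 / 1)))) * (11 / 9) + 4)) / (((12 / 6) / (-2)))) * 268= 168633171 / 61540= 2740.22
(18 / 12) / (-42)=-1 / 28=-0.04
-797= -797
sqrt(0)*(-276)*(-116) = 0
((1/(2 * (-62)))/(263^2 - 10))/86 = -1/737511576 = -0.00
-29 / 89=-0.33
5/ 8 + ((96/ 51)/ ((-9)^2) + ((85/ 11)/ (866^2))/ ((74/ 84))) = 0.65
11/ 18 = 0.61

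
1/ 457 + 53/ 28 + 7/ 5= 210817/ 63980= 3.30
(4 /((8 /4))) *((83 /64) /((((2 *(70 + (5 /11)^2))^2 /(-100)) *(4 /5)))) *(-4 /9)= 6076015 /831341088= 0.01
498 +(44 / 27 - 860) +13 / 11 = -106679 / 297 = -359.19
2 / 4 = 1 / 2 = 0.50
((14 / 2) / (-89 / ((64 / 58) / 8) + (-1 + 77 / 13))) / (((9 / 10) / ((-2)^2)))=-14560 / 299673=-0.05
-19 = -19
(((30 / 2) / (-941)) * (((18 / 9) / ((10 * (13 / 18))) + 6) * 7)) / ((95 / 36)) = -308448 / 1162135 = -0.27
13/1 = 13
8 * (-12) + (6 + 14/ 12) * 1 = -533/ 6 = -88.83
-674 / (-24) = 337 / 12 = 28.08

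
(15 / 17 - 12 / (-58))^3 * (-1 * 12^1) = -1858249836 / 119823157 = -15.51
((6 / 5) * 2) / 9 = 4 / 15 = 0.27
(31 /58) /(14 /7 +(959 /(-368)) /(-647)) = 3690488 /13837379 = 0.27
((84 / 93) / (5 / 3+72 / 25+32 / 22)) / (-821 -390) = -3300 / 26552213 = -0.00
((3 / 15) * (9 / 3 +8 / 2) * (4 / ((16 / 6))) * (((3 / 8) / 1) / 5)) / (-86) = -63 / 34400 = -0.00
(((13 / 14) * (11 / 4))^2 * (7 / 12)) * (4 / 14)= 20449 / 18816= 1.09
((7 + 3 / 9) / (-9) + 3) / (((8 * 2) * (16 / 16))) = 59 / 432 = 0.14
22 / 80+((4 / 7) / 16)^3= 0.28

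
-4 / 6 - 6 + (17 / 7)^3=7879 / 1029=7.66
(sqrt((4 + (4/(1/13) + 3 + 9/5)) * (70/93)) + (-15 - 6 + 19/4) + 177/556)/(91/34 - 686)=75293/3229387 - 136 * sqrt(24738)/2160669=0.01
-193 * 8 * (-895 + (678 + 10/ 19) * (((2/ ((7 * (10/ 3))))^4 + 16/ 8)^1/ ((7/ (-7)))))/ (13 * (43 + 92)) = 33047409236696/ 16679446875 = 1981.33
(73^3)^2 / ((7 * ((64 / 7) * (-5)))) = -151334226289 / 320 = -472919457.15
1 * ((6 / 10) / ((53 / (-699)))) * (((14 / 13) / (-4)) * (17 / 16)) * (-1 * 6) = -13.58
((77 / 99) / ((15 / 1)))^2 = 49 / 18225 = 0.00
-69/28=-2.46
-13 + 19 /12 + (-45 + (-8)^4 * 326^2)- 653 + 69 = 5223670267 /12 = 435305855.58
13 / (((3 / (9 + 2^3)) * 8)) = 221 / 24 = 9.21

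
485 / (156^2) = 485 / 24336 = 0.02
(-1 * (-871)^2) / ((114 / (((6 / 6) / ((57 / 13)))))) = -9862333 / 6498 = -1517.75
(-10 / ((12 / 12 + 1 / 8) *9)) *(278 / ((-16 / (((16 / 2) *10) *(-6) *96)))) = -7116800 / 9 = -790755.56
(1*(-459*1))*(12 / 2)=-2754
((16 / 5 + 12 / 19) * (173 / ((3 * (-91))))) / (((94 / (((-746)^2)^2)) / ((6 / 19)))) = -214319360313152 / 84835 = -2526308249.11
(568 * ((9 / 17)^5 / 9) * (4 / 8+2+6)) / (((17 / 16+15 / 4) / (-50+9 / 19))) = -28054206144 / 122191223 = -229.59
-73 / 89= -0.82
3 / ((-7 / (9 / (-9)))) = 3 / 7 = 0.43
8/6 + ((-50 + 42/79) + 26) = -5246/237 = -22.14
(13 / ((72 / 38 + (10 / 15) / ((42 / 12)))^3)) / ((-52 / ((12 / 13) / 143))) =-190563597 / 1070654554112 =-0.00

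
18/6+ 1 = 4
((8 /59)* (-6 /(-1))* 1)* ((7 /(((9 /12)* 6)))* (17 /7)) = 544 /177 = 3.07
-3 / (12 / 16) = -4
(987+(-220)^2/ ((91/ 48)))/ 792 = 268113/ 8008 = 33.48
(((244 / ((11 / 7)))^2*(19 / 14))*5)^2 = 391870530318400 / 14641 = 26765284496.85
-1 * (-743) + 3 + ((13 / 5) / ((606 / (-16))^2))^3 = 72161343698318959618 / 96731023723516125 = 746.00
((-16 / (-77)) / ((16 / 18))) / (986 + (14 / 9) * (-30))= 27 / 108493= 0.00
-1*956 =-956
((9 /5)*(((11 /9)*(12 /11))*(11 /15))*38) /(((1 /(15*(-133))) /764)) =-509685792 /5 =-101937158.40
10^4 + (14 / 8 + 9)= 40043 / 4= 10010.75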